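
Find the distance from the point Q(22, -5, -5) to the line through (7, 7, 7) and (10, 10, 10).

9√6

A direction vector is d = (3, 3, 3).
AP = (15, -12, -12); AP·d = -27, |AP|² = 513, |d|² = 27.
distance² = |AP|² − (AP·d)²/|d|² = 513 − 729/27 = 486, so the distance is 9√6.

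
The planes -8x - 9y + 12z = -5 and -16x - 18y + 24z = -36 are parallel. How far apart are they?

Divide the second equation by 2 to match normals: -8x - 9y + 12z = -18.
Both planes have normal n = (-8, -9, 12), |n| = 17. Any point on the first plane is at distance |(-18) − (-5)|/|n| = 13/17 from the second.

13/17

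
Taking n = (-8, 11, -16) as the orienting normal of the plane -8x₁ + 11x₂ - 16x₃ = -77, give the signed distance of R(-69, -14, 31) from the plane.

-1

n·R − (-77) = -21.
|n| = 21, so the signed distance is -21/21 = -1.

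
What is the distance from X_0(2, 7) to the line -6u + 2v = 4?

The normal to the line is n = (-6, 2) with |n| = 2√10.
|n·X_0 − 4| = |2 − 4| = 2, so the distance is 2/(2√10) = 1/√10.

√10/10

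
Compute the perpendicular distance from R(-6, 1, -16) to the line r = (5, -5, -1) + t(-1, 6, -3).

Direction vector d = (-1, 6, -3).
AP = (-11, 6, -15); AP·d = 92, |AP|² = 382, |d|² = 46.
distance² = |AP|² − (AP·d)²/|d|² = 382 − 8464/46 = 198, so the distance is 3√22.

3√22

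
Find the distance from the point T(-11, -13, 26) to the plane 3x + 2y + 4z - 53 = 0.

Normal vector n = (3, 2, 4), and n·(-11, -13, 26) - 53 = -8.
|n| = √(9 + 4 + 16) = √29, so the distance is |-8|/√29 = 8/√29.

8/√29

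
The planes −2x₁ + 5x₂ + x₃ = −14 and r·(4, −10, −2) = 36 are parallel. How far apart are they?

4/√30

Divide the second equation by -2 to match normals: −2x₁ + 5x₂ + x₃ = -18.
Both planes have normal n = (−2, 5, 1), |n| = √30. Any point on the first plane is at distance |(-18) − (-14)|/|n| = 4/√30 = 2√30/15 from the second.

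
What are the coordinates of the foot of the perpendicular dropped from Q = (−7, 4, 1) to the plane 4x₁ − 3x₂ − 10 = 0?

The perpendicular from Q has direction n = (4, −3, 0): r = (−7, 4, 1) + t(4, −3, 0).
Substitute into the plane: n·(Q + tn) = 10 gives -40 + 25t = 10, so t = 2.
Foot = (−7, 4, 1) + 2·(4, −3, 0) = (1, −2, 1).

(1, -2, 1)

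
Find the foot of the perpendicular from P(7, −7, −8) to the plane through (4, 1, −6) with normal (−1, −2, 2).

(8, -5, -10)

n = (−1, −2, 2), |n|² = 9, and n·P − (-18) = 9.
t = 9/9 = 1, so the foot is P − t·n = (7, −7, −8) − 1·(−1, −2, 2) = (8, −5, −10).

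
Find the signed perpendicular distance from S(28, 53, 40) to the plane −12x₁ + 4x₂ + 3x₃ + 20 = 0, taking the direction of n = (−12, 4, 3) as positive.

n·S − (-20) = 16.
|n| = 13, so the signed distance is 16/13.

16/13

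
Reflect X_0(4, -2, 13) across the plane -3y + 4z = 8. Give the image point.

n = (0, -3, 4), |n|² = 25, n·X_0 − 8 = 50, so t = 50/25 = 2.
Foot F = X_0 − 2·n = (4, 4, 5); the reflection is 2F − X_0 = (4, 10, -3).

(4, 10, -3)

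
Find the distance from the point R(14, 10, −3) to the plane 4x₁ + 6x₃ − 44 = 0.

n = (4, 0, 6); n·P − 44 = -6; |n| = 2√13; distance = 6/(2√13) = 3√13/13.

3/√13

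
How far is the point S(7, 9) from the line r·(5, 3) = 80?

The normal to the line is n = (5, 3) with |n| = √34.
|n·S − 80| = |62 − 80| = 18, so the distance is 18/√34 = 9√34/17.

18/√34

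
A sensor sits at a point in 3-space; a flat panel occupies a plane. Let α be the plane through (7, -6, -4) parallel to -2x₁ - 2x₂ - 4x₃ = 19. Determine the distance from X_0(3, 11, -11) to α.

Parallel planes share the normal n = (-2, -2, -4); since (7, -6, -4) lies on the plane, its equation is -2x₁ - 2x₂ - 4x₃ = 14.
d = |(-2)·3 + (-2)·11 + (-4)·(-11) − 14| / √(4 + 4 + 16) = |2| / (2√6) = √6/6.

1/√6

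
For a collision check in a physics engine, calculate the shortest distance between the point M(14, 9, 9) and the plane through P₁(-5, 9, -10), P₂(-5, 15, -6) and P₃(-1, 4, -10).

P₁P₂ = (0, 6, 4) and P₁P₃ = (4, -5, 0), so a normal is n = P₁P₂ × P₁P₃ = (20, 16, -24).
n = (20, 16, -24); n·P − 284 = -76; |n| = 4√77; distance = 76/(4√77) = 19/√77.

19√77/77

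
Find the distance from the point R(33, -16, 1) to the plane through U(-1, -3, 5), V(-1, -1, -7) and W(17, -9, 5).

14√41/41

UV = (0, 2, -12) and UW = (18, -6, 0), so a normal is n = UV × UW = (-72, -216, -36).
d = |(-72)·33 + (-216)·(-16) + (-36)·1 − 540| / √(5184 + 46656 + 1296) = |504| / (36√41) = 14/√41.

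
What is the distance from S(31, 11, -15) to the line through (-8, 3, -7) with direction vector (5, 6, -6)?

2√194

Direction vector d = (5, 6, -6).
AP = (39, 8, -8); AP·d = 291, |AP|² = 1649, |d|² = 97.
distance² = |AP|² − (AP·d)²/|d|² = 1649 − 84681/97 = 776, so the distance is 2√194.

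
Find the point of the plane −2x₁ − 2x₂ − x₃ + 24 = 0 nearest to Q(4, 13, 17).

The perpendicular from Q has direction n = (−2, −2, −1): r = (4, 13, 17) + μ(−2, −2, −1).
Substitute into the plane: n·(Q + μn) = -24 gives -51 + 9μ = -24, so μ = 3.
Foot = (4, 13, 17) + 3·(−2, −2, −1) = (−2, 7, 14).

(-2, 7, 14)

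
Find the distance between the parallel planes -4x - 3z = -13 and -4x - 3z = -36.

With common normal n = (-4, 0, -3) (|n| = 5), the distance is |(-13) − (-36)|/|n| = 23/5.

23/5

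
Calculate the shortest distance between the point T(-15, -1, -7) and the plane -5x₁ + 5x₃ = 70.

3√2

Normal vector n = (-5, 0, 5), and n·(-15, -1, -7) - 70 = -30.
|n| = √(25 + 0 + 25) = 5√2, so the distance is |-30|/(5√2) = 3√2.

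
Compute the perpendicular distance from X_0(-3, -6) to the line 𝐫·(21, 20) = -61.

122/29

d = |21·(-3) + 20·(-6) − (-61)| / √(441 + 400) = |-122|/29 = 122/29.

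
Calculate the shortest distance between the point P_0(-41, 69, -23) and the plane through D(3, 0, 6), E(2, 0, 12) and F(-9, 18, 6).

DE = (-1, 0, 6) and DF = (-12, 18, 0), so a normal is n = DE × DF = (-108, -72, -18).
Then n·(-41, 69, -23) - (-432) = 306.
|n| = √(11664 + 5184 + 324) = 18√53, so the distance is |306|/(18√53) = 17√53/53.

17√53/53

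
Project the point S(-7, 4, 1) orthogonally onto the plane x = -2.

The perpendicular from S has direction n = (1, 0, 0): r = (-7, 4, 1) + t(1, 0, 0).
Substitute into the plane: n·(S + tn) = -2 gives -7 + 1t = -2, so t = 5.
Foot = (-7, 4, 1) + 5·(1, 0, 0) = (-2, 4, 1).

(-2, 4, 1)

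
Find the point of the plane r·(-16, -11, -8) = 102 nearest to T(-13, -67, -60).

n = (-16, -11, -8), |n|² = 441, and n·T − 102 = 1323.
t = 1323/441 = 3, so the foot is T − t·n = (-13, -67, -60) − 3·(-16, -11, -8) = (35, -34, -36).

(35, -34, -36)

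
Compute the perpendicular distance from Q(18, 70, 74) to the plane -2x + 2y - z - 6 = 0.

n = (-2, 2, -1); n·P − 6 = 24; |n| = 3; distance = 24/3 = 8.

8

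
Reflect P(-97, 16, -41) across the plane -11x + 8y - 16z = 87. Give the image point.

n = (-11, 8, -16), |n|² = 441, n·P − 87 = 1764, so t = 1764/441 = 4.
Foot F = P − 4·n = (-53, -16, 23); the reflection is 2F − P = (-9, -48, 87).

(-9, -48, 87)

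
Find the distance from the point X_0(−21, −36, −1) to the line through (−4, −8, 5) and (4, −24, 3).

√785

A direction vector is d = (8, −16, −2).
AP = (−17, −28, −6); AP·d = 324, |AP|² = 1109, |d|² = 324.
distance² = |AP|² − (AP·d)²/|d|² = 1109 − 104976/324 = 785, so the distance is √785.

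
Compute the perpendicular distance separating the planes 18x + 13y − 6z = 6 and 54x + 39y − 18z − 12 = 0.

2/23

Divide the second equation by 3 to match normals: 18x + 13y − 6z = 4.
With common normal n = (18, 13, −6) (|n| = 23), the distance is |6 − 4|/|n| = 2/23.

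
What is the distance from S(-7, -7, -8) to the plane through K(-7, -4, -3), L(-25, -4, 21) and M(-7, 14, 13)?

21/17

KL = (-18, 0, 24) and KM = (0, 18, 16), so a normal is n = KL × KM = (-432, 288, -324).
d = |(-432)·(-7) + 288·(-7) + (-324)·(-8) − 2844| / √(186624 + 82944 + 104976) = |756| / 612 = 21/17.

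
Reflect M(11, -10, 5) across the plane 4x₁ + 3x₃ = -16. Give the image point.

(-13, -10, -13)

With n = (4, 0, 3), the signed offset is (n·M − (-16))/|n|² = 75/25 = 3.
M' = M − 2t·n = (11, -10, 5) − 6·(4, 0, 3) = (-13, -10, -13).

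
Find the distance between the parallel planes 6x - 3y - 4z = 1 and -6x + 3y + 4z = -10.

Divide the second equation by -1 to match normals: 6x - 3y - 4z = 10.
Both planes have normal n = (6, -3, -4), |n| = √61. Any point on the first plane is at distance |10 − 1|/|n| = 9/√61 = 9√61/61 from the second.

9√61/61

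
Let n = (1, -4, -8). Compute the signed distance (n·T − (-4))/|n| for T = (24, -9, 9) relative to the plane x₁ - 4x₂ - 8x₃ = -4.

n·T − (-4) = -8.
|n| = 9, so the signed distance is -8/9.

-8/9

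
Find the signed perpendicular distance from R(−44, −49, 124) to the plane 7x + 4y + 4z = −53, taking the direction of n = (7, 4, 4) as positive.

n·R − (-53) = 45.
|n| = 9, so the signed distance is 45/9 = 5.

5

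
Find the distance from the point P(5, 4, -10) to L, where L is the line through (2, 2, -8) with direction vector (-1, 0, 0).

2√2

Direction vector d = (-1, 0, 0).
AP = (3, 2, -2), and AP × d = (0, 2, 2).
|AP × d|² = 8 and |d|² = 1, so the distance is √8 = 2√2.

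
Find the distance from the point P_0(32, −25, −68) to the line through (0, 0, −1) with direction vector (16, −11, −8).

3√241

Direction vector d = (16, −11, −8).
AP = (32, −25, −67), and AP × d = (−537, −816, 48).
|AP × d|² = 956529 and |d|² = 441, so the distance is √(956529/441) = √2169 = 3√241.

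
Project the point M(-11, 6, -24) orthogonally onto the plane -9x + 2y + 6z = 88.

(-20, 8, -18)

n = (-9, 2, 6), |n|² = 121, and n·M − 88 = -121.
t = -121/121 = -1, so the foot is M − t·n = (-11, 6, -24) − (-1)·(-9, 2, 6) = (-20, 8, -18).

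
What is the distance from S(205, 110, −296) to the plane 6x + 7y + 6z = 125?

Normal vector n = (6, 7, 6), and n·(205, 110, −296) − 125 = 99.
|n| = √(36 + 49 + 36) = 11, so the distance is |99|/11 = 9.

9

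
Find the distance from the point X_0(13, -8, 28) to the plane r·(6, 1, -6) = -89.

9/√73

n = (6, 1, -6); n·P − (-89) = -9; |n| = √73; distance = 9/√73.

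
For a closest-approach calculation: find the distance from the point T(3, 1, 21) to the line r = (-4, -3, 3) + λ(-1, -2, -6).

2√5

Direction vector d = (-1, -2, -6).
AP = (7, 4, 18); AP·d = -123, |AP|² = 389, |d|² = 41.
distance² = |AP|² − (AP·d)²/|d|² = 389 − 15129/41 = 20, so the distance is 2√5.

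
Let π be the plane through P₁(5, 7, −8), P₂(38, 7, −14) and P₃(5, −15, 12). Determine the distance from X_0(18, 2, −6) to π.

P₁P₂ = (33, 0, −6) and P₁P₃ = (0, −22, 20), so a normal is n = P₁P₂ × P₁P₃ = (−132, −660, −726).
n = (−132, −660, −726); n·P − 528 = 132; |n| = 990; distance = 132/990 = 2/15.

2/15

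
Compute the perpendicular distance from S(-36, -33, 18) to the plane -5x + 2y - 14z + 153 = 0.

1

n = (-5, 2, -14); n·P − (-153) = 15; |n| = 15; distance = 15/15 = 1.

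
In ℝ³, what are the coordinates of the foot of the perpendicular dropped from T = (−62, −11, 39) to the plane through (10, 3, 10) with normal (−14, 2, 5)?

The perpendicular from T has direction n = (−14, 2, 5): r = (−62, −11, 39) + λ(−14, 2, 5).
Substitute into the plane: n·(T + λn) = -84 gives 1041 + 225λ = -84, so λ = -5.
Foot = (−62, −11, 39) + (-5)·(−14, 2, 5) = (8, −21, 14).

(8, -21, 14)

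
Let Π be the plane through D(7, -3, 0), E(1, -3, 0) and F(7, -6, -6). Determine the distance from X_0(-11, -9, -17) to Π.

√5

DE = (-6, 0, 0) and DF = (0, -3, -6), so a normal is n = DE × DF = (0, -36, 18).
Then n·(-11, -9, -17) - 108 = -90.
|n| = √(0 + 1296 + 324) = 18√5, so the distance is |-90|/(18√5) = √5.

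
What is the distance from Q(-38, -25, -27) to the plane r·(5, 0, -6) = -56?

d = |5·(-38) + (-6)·(-27) − (-56)| / √(25 + 0 + 36) = |28| / √61 = 28√61/61.

28√61/61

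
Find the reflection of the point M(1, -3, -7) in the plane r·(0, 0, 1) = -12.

(1, -3, -17)

With n = (0, 0, 1), the signed offset is (n·M − (-12))/|n|² = 5/1 = 5.
M' = M − 2t·n = (1, -3, -7) − 10·(0, 0, 1) = (1, -3, -17).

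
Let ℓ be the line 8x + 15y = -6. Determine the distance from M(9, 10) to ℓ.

d = |8·9 + 15·10 − (-6)| / √(64 + 225) = |228|/17 = 228/17.

228/17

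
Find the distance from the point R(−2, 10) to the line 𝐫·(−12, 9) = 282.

56/5

d = |(-12)·(-2) + 9·10 − 282| / √(144 + 81) = |-168|/15 = 56/5.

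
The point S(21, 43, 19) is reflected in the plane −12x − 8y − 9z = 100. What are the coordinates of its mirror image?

n = (−12, −8, −9), |n|² = 289, n·S − 100 = -867, so t = -867/289 = -3.
Foot F = S − (-3)·n = (−15, 19, −8); the reflection is 2F − S = (−51, −5, −35).

(-51, -5, -35)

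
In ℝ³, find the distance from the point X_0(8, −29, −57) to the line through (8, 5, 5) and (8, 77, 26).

50

A direction vector is d = (0, 72, 21).
AP = (0, −34, −62); AP·d = -3750, |AP|² = 5000, |d|² = 5625.
distance² = |AP|² − (AP·d)²/|d|² = 5000 − 14062500/5625 = 2500, so the distance is 50.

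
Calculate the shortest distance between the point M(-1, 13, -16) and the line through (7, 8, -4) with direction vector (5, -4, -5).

√233

Direction vector d = (5, -4, -5).
AP = (-8, 5, -12); AP·d = 0, |AP|² = 233, |d|² = 66.
distance² = |AP|² − (AP·d)²/|d|² = 233 − 0/66 = 233, so the distance is √233.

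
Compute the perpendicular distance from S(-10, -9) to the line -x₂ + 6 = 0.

The normal to the line is n = (0, -1) with |n| = 1.
|n·S − (-6)| = |9 − (-6)| = 15, so the distance is 15/1 = 15.

15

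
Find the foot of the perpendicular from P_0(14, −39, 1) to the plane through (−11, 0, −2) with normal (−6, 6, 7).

(-4, -21, 22)

The perpendicular from P_0 has direction n = (−6, 6, 7): r = (14, −39, 1) + λ(−6, 6, 7).
Substitute into the plane: n·(P_0 + λn) = 52 gives -311 + 121λ = 52, so λ = 3.
Foot = (14, −39, 1) + 3·(−6, 6, 7) = (−4, −21, 22).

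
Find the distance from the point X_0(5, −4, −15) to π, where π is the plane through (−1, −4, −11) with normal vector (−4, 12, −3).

The plane has equation n·(r − (−1, −4, −11)) = 0, i.e. n·r = -11.
n = (−4, 12, −3); n·P − (-11) = -12; |n| = 13; distance = 12/13.

12/13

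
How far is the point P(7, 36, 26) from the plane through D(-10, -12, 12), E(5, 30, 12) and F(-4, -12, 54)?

2

DE = (15, 42, 0) and DF = (6, 0, 42), so a normal is n = DE × DF = (1764, -630, -252).
d = |1764·7 + (-630)·36 + (-252)·26 − (-13104)| / √(3111696 + 396900 + 63504) = |-3780| / 1890 = 2.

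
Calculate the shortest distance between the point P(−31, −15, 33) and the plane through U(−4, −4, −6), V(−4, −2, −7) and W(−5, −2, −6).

13/3

UV = (0, 2, −1) and UW = (−1, 2, 0), so a normal is n = UV × UW = (2, 1, 2).
Then n·(−31, −15, 33) − (−24) = 13.
|n| = √(4 + 1 + 4) = 3, so the distance is |13|/3 = 13/3.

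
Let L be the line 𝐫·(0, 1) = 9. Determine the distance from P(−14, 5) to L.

4

The normal to the line is n = (0, 1) with |n| = 1.
|n·P − 9| = |5 − 9| = 4, so the distance is 4/1 = 4.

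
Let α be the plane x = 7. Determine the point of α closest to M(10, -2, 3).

The perpendicular from M has direction n = (1, 0, 0): r = (10, -2, 3) + μ(1, 0, 0).
Substitute into the plane: n·(M + μn) = 7 gives 10 + 1μ = 7, so μ = -3.
Foot = (10, -2, 3) + (-3)·(1, 0, 0) = (7, -2, 3).

(7, -2, 3)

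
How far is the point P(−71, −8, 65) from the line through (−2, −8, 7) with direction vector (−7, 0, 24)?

50

Direction vector d = (−7, 0, 24).
AP = (−69, 0, 58), and AP × d = (0, 1250, 0).
|AP × d|² = 1562500 and |d|² = 625, so the distance is √(1562500/625) = √2500 = 50.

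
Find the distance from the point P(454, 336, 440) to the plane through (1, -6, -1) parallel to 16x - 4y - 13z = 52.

7

Parallel planes share the normal n = (16, -4, -13); since (1, -6, -1) lies on the plane, its equation is 16x - 4y - 13z = 53.
n = (16, -4, -13); n·P − 53 = 147; |n| = 21; distance = 147/21 = 7.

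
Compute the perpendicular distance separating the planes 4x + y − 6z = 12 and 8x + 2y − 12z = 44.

10√53/53

Divide the second equation by 2 to match normals: 4x + y − 6z = 22.
Both planes have normal n = (4, 1, −6), |n| = √53. Any point on the first plane is at distance |22 − 12|/|n| = 10/√53 = 10√53/53 from the second.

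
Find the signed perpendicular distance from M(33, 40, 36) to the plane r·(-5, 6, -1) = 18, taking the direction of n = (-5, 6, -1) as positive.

n·M − 18 = 21.
|n| = √62, so the signed distance is 21/√62.

21/√62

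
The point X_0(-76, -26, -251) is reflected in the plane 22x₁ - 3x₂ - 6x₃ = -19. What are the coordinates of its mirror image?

With n = (22, -3, -6), the signed offset is (n·X_0 − (-19))/|n|² = -69/529 = -3/23.
X_0' = X_0 − 2t·n = (-76, -26, -251) − (-6/23)·(22, -3, -6) = (-1616/23, -616/23, -5809/23).

(-1616/23, -616/23, -5809/23)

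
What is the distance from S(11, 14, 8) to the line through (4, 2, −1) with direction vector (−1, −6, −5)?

Direction vector d = (−1, −6, −5).
AP = (7, 12, 9); AP·d = -124, |AP|² = 274, |d|² = 62.
distance² = |AP|² − (AP·d)²/|d|² = 274 − 15376/62 = 26, so the distance is √26.

√26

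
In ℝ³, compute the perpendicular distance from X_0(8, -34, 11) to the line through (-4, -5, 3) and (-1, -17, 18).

√377

A direction vector is d = (3, -12, 15).
AP = (12, -29, 8); AP·d = 504, |AP|² = 1049, |d|² = 378.
distance² = |AP|² − (AP·d)²/|d|² = 1049 − 254016/378 = 377, so the distance is √377.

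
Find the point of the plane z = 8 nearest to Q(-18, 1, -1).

(-18, 1, 8)

n = (0, 0, 1), |n|² = 1, and n·Q − 8 = -9.
t = -9/1 = -9, so the foot is Q − t·n = (-18, 1, -1) − (-9)·(0, 0, 1) = (-18, 1, 8).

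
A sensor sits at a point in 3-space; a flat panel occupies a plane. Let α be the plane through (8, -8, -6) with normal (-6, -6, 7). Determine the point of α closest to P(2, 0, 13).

(8, 6, 6)

The perpendicular from P has direction n = (-6, -6, 7): r = (2, 0, 13) + t(-6, -6, 7).
Substitute into the plane: n·(P + tn) = -42 gives 79 + 121t = -42, so t = -1.
Foot = (2, 0, 13) + (-1)·(-6, -6, 7) = (8, 6, 6).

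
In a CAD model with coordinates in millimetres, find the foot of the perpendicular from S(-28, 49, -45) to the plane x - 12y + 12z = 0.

The perpendicular from S has direction n = (1, -12, 12): r = (-28, 49, -45) + t(1, -12, 12).
Substitute into the plane: n·(S + tn) = 0 gives -1156 + 289t = 0, so t = 4.
Foot = (-28, 49, -45) + 4·(1, -12, 12) = (-24, 1, 3).

(-24, 1, 3)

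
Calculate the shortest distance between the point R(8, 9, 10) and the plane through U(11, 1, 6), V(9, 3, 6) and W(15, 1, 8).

UV = (-2, 2, 0) and UW = (4, 0, 2), so a normal is n = UV × UW = (4, 4, -8).
n = (4, 4, -8); n·P − 0 = -12; |n| = 4√6; distance = 12/(4√6) = 3/√6.

√6/2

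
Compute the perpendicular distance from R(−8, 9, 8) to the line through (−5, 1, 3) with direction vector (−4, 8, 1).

Direction vector d = (−4, 8, 1).
AP = (−3, 8, 5), and AP × d = (−32, −17, 8).
|AP × d|² = 1377 and |d|² = 81, so the distance is √(1377/81) = √17.

√17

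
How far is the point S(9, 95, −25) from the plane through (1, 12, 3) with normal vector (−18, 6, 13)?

The plane has equation n·(r − (1, 12, 3)) = 0, i.e. n·r = 93.
Then n·(9, 95, −25) − 93 = −10.
|n| = √(324 + 36 + 169) = 23, so the distance is |-10|/23 = 10/23.

10/23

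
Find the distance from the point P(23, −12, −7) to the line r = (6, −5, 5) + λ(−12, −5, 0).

√313

Direction vector d = (−12, −5, 0).
AP = (17, −7, −12), and AP × d = (−60, 144, −169).
|AP × d|² = 52897 and |d|² = 169, so the distance is √(52897/169) = √313.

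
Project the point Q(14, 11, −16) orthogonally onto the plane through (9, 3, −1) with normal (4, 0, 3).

(18, 11, -13)

n = (4, 0, 3), |n|² = 25, and n·Q − 33 = -25.
t = -25/25 = -1, so the foot is Q − t·n = (14, 11, −16) − (-1)·(4, 0, 3) = (18, 11, −13).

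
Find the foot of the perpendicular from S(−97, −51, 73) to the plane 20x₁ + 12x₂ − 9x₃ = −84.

(3, 9, 28)

n = (20, 12, −9), |n|² = 625, and n·S − (-84) = -3125.
t = -3125/625 = -5, so the foot is S − t·n = (−97, −51, 73) − (-5)·(20, 12, −9) = (3, 9, 28).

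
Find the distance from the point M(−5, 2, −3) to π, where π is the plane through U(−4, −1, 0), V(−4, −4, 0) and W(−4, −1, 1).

UV = (0, −3, 0) and UW = (0, 0, 1), so a normal is n = UV × UW = (−3, 0, 0).
Then n·(−5, 2, −3) − 12 = 3.
|n| = √(9 + 0 + 0) = 3, so the distance is |3|/3 = 1.

1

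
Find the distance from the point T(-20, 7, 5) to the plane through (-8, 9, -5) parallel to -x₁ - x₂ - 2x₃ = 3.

Parallel planes share the normal n = (-1, -1, -2); since (-8, 9, -5) lies on the plane, its equation is -x₁ - x₂ - 2x₃ = 9.
Then n·(-20, 7, 5) - 9 = -6.
|n| = √(1 + 1 + 4) = √6, so the distance is |-6|/√6 = √6.

√6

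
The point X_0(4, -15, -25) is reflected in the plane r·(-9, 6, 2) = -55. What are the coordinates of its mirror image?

(-14, -3, -21)

n = (-9, 6, 2), |n|² = 121, n·X_0 − (-55) = -121, so t = -121/121 = -1.
Foot F = X_0 − (-1)·n = (-5, -9, -23); the reflection is 2F − X_0 = (-14, -3, -21).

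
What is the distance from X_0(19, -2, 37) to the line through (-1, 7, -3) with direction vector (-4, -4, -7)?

√785

Direction vector d = (-4, -4, -7).
AP = (20, -9, 40); AP·d = -324, |AP|² = 2081, |d|² = 81.
distance² = |AP|² − (AP·d)²/|d|² = 2081 − 104976/81 = 785, so the distance is √785.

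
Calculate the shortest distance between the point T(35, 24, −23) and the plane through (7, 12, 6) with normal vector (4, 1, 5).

The plane has equation n·(r − (7, 12, 6)) = 0, i.e. n·r = 70.
n = (4, 1, 5); n·P − 70 = -21; |n| = √42; distance = 21/√42.

21/√42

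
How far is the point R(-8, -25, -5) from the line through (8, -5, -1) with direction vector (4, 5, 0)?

4

Direction vector d = (4, 5, 0).
AP = (-16, -20, -4), and AP × d = (20, -16, 0).
|AP × d|² = 656 and |d|² = 41, so the distance is √(656/41) = √16 = 4.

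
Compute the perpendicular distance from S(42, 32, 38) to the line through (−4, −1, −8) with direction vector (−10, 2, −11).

√1721

Direction vector d = (−10, 2, −11).
AP = (46, 33, 46); AP·d = -900, |AP|² = 5321, |d|² = 225.
distance² = |AP|² − (AP·d)²/|d|² = 5321 − 810000/225 = 1721, so the distance is √1721.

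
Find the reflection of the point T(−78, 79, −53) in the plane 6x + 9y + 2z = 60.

n = (6, 9, 2), |n|² = 121, n·T − 60 = 77, so t = 77/121 = 7/11.
Foot F = T − (7/11)·n = (−900/11, 806/11, −597/11); the reflection is 2F − T = (−942/11, 743/11, −611/11).

(-942/11, 743/11, -611/11)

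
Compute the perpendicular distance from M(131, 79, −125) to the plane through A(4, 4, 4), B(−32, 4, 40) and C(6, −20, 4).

AB = (−36, 0, 36) and AC = (2, −24, 0), so a normal is n = AB × AC = (864, 72, 864).
Then n·(131, 79, −125) − 7200 = 3672.
|n| = √(746496 + 5184 + 746496) = 1224, so the distance is |3672|/1224 = 3.

3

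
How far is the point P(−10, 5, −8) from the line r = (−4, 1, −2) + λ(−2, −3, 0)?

2√22

Direction vector d = (−2, −3, 0).
AP = (−6, 4, −6); AP·d = 0, |AP|² = 88, |d|² = 13.
distance² = |AP|² − (AP·d)²/|d|² = 88 − 0/13 = 88, so the distance is 2√22.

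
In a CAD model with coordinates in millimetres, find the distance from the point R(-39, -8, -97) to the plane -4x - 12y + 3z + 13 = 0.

Normal vector n = (-4, -12, 3), and n·(-39, -8, -97) - (-13) = -26.
|n| = √(16 + 144 + 9) = 13, so the distance is |-26|/13 = 2.

2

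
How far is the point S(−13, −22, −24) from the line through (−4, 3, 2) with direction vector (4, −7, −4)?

√653

Direction vector d = (4, −7, −4).
AP = (−9, −25, −26), and AP × d = (−82, −140, 163).
|AP × d|² = 52893 and |d|² = 81, so the distance is √(52893/81) = √653.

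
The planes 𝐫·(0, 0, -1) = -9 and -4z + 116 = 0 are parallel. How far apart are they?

Divide the second equation by 4 to match normals: -z = -29.
With common normal n = (0, 0, -1) (|n| = 1), the distance is |(-9) − (-29)|/|n| = 20/1 = 20.

20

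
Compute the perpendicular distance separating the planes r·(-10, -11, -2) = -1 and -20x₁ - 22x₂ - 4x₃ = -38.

6/5

Divide the second equation by 2 to match normals: -10x₁ - 11x₂ - 2x₃ = -19.
Both planes have normal n = (-10, -11, -2), |n| = 15. Any point on the first plane is at distance |(-19) − (-1)|/|n| = 18/15 = 6/5 from the second.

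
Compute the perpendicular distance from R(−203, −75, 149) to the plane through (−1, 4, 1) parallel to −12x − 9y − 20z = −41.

7

Parallel planes share the normal n = (−12, −9, −20); since (−1, 4, 1) lies on the plane, its equation is −12x − 9y − 20z = -44.
d = |(-12)·(-203) + (-9)·(-75) + (-20)·149 − (-44)| / √(144 + 81 + 400) = |175| / 25 = 7.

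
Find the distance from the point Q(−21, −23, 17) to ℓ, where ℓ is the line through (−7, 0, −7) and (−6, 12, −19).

√145

A direction vector is d = (1, 12, −12).
AP = (−14, −23, 24); AP·d = -578, |AP|² = 1301, |d|² = 289.
distance² = |AP|² − (AP·d)²/|d|² = 1301 − 334084/289 = 145, so the distance is √145.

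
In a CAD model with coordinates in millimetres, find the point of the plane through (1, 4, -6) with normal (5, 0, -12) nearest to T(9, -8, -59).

n = (5, 0, -12), |n|² = 169, and n·T − 77 = 676.
t = 676/169 = 4, so the foot is T − t·n = (9, -8, -59) − 4·(5, 0, -12) = (-11, -8, -11).

(-11, -8, -11)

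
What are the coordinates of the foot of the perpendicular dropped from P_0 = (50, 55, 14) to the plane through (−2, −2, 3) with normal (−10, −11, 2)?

The perpendicular from P_0 has direction n = (−10, −11, 2): r = (50, 55, 14) + λ(−10, −11, 2).
Substitute into the plane: n·(P_0 + λn) = 48 gives -1077 + 225λ = 48, so λ = 5.
Foot = (50, 55, 14) + 5·(−10, −11, 2) = (0, 0, 24).

(0, 0, 24)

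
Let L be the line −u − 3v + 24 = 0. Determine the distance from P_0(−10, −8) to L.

d = |(-1)·(-10) + (-3)·(-8) − (-24)| / √(1 + 9) = |58|/√10 = 58/√10.

29√10/5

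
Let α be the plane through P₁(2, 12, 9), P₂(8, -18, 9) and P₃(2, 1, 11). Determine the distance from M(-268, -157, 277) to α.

P₁P₂ = (6, -30, 0) and P₁P₃ = (0, -11, 2), so a normal is n = P₁P₂ × P₁P₃ = (-60, -12, -66).
Then n·(-268, -157, 277) - (-858) = 540.
|n| = √(3600 + 144 + 4356) = 90, so the distance is |540|/90 = 6.

6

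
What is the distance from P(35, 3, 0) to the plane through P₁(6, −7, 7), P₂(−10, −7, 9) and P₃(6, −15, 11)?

13/9

P₁P₂ = (−16, 0, 2) and P₁P₃ = (0, −8, 4), so a normal is n = P₁P₂ × P₁P₃ = (16, 64, 128).
Then n·(35, 3, 0) − 544 = 208.
|n| = √(256 + 4096 + 16384) = 144, so the distance is |208|/144 = 13/9.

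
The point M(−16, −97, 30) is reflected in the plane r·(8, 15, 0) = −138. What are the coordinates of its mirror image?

With n = (8, 15, 0), the signed offset is (n·M − (-138))/|n|² = -1445/289 = -5.
M' = M − 2t·n = (−16, −97, 30) − (-10)·(8, 15, 0) = (64, 53, 30).

(64, 53, 30)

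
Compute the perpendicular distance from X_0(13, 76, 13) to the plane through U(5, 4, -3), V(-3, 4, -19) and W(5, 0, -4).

UV = (-8, 0, -16) and UW = (0, -4, -1), so a normal is n = UV × UW = (-64, -8, 32).
d = |(-64)·13 + (-8)·76 + 32·13 − (-448)| / √(4096 + 64 + 1024) = |-576| / 72 = 8.

8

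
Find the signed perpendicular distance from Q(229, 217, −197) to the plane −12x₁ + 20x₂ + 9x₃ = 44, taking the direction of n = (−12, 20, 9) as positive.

-9

n·Q − 44 = -225.
|n| = 25, so the signed distance is -225/25 = -9.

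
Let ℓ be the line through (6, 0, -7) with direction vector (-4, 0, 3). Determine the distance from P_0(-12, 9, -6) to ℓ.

Direction vector d = (-4, 0, 3).
AP = (-18, 9, 1); AP·d = 75, |AP|² = 406, |d|² = 25.
distance² = |AP|² − (AP·d)²/|d|² = 406 − 5625/25 = 181, so the distance is √181.

√181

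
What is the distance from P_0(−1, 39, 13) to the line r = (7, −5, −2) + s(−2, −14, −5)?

Direction vector d = (−2, −14, −5).
AP = (−8, 44, 15), and AP × d = (−10, −70, 200).
|AP × d|² = 45000 and |d|² = 225, so the distance is √(45000/225) = √200 = 10√2.

10√2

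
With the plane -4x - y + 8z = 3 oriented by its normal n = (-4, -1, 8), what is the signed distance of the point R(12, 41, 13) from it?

4/3

n·R − 3 = 12.
|n| = 9, so the signed distance is 12/9 = 4/3.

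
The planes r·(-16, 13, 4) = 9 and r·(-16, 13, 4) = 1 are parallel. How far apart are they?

Both planes have normal n = (-16, 13, 4), |n| = 21. Any point on the first plane is at distance |1 − 9|/|n| = 8/21 from the second.

8/21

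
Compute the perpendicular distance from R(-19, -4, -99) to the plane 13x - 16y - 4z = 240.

9/7

Normal vector n = (13, -16, -4), and n·(-19, -4, -99) - 240 = -27.
|n| = √(169 + 256 + 16) = 21, so the distance is |-27|/21 = 9/7.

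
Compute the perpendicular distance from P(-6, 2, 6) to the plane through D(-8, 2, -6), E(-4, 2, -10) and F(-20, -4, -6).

14/√6

DE = (4, 0, -4) and DF = (-12, -6, 0), so a normal is n = DE × DF = (-24, 48, -24).
Then n·(-6, 2, 6) - 432 = -336.
|n| = √(576 + 2304 + 576) = 24√6, so the distance is |-336|/(24√6) = 7√6/3.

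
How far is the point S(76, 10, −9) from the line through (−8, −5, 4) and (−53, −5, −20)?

A direction vector is d = (−45, 0, −24).
AP = (84, 15, −13); AP·d = -3468, |AP|² = 7450, |d|² = 2601.
distance² = |AP|² − (AP·d)²/|d|² = 7450 − 12027024/2601 = 2826, so the distance is 3√314.

3√314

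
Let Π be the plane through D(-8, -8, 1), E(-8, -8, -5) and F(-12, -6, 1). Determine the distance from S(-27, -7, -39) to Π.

17√5/5

DE = (0, 0, -6) and DF = (-4, 2, 0), so a normal is n = DE × DF = (12, 24, 0).
Then n·(-27, -7, -39) - (-288) = -204.
|n| = √(144 + 576 + 0) = 12√5, so the distance is |-204|/(12√5) = 17√5/5.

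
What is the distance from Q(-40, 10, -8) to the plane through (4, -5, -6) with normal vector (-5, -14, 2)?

The plane has equation n·(r − (4, -5, -6)) = 0, i.e. n·r = 38.
Then n·(-40, 10, -8) - 38 = 6.
|n| = √(25 + 196 + 4) = 15, so the distance is |6|/15 = 2/5.

2/5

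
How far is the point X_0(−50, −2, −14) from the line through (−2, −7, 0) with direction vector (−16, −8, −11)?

√761

Direction vector d = (−16, −8, −11).
AP = (−48, 5, −14), and AP × d = (−167, −304, 464).
|AP × d|² = 335601 and |d|² = 441, so the distance is √(335601/441) = √761.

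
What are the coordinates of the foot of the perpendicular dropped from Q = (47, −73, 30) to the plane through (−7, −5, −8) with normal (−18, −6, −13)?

(11, -85, 4)

n = (−18, −6, −13), |n|² = 529, and n·Q − 260 = -1058.
t = -1058/529 = -2, so the foot is Q − t·n = (47, −73, 30) − (-2)·(−18, −6, −13) = (11, −85, 4).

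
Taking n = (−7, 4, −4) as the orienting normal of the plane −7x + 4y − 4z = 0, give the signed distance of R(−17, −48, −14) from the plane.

n·R − 0 = -17.
|n| = 9, so the signed distance is -17/9.

-17/9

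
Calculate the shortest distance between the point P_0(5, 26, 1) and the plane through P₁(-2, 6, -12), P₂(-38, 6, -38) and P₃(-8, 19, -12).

1

P₁P₂ = (-36, 0, -26) and P₁P₃ = (-6, 13, 0), so a normal is n = P₁P₂ × P₁P₃ = (338, 156, -468).
Then n·(5, 26, 1) - 5876 = -598.
|n| = √(114244 + 24336 + 219024) = 598, so the distance is |-598|/598 = 1.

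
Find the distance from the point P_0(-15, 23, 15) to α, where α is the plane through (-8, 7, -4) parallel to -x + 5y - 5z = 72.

8√51/51

Parallel planes share the normal n = (-1, 5, -5); since (-8, 7, -4) lies on the plane, its equation is -x + 5y - 5z = 63.
n = (-1, 5, -5); n·P − 63 = -8; |n| = √51; distance = 8/√51.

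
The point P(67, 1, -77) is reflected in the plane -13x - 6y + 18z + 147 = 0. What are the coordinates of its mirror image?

(-37, -47, 67)

n = (-13, -6, 18), |n|² = 529, n·P − (-147) = -2116, so t = -2116/529 = -4.
Foot F = P − (-4)·n = (15, -23, -5); the reflection is 2F − P = (-37, -47, 67).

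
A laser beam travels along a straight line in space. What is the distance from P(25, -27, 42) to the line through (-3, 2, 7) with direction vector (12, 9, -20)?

5√89

Direction vector d = (12, 9, -20).
AP = (28, -29, 35), and AP × d = (265, 980, 600).
|AP × d|² = 1390625 and |d|² = 625, so the distance is √(1390625/625) = √2225 = 5√89.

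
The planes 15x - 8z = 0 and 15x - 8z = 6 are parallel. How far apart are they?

6/17

Both planes have normal n = (15, 0, -8), |n| = 17. Any point on the first plane is at distance |6 − 0|/|n| = 6/17 from the second.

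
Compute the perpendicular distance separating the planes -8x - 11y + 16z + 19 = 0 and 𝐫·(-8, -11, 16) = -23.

With common normal n = (-8, -11, 16) (|n| = 21), the distance is |(-19) − (-23)|/|n| = 4/21.

4/21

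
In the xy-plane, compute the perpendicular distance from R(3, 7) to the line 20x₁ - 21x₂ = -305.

d = |20·3 + (-21)·7 − (-305)| / √(400 + 441) = |218|/29 = 218/29.

218/29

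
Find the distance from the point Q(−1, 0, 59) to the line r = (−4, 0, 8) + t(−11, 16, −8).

3√241

Direction vector d = (−11, 16, −8).
AP = (3, 0, 51), and AP × d = (−816, −537, 48).
|AP × d|² = 956529 and |d|² = 441, so the distance is √(956529/441) = √2169 = 3√241.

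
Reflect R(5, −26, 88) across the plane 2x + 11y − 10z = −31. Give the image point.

n = (2, 11, −10), |n|² = 225, n·R − (-31) = -1125, so t = -1125/225 = -5.
Foot F = R − (-5)·n = (15, 29, 38); the reflection is 2F − R = (25, 84, −12).

(25, 84, -12)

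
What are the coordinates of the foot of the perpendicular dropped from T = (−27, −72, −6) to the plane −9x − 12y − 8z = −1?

n = (−9, −12, −8), |n|² = 289, and n·T − (-1) = 1156.
t = 1156/289 = 4, so the foot is T − t·n = (−27, −72, −6) − 4·(−9, −12, −8) = (9, −24, 26).

(9, -24, 26)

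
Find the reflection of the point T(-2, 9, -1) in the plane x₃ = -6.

(-2, 9, -11)

n = (0, 0, 1), |n|² = 1, n·T − (-6) = 5, so t = 5/1 = 5.
Foot F = T − 5·n = (-2, 9, -6); the reflection is 2F − T = (-2, 9, -11).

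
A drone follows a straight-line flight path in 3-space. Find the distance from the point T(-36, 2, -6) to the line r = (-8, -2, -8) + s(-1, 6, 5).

√742

Direction vector d = (-1, 6, 5).
AP = (-28, 4, 2); AP·d = 62, |AP|² = 804, |d|² = 62.
distance² = |AP|² − (AP·d)²/|d|² = 804 − 3844/62 = 742, so the distance is √742.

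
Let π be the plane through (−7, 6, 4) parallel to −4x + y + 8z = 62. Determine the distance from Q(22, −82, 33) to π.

28/9

Parallel planes share the normal n = (−4, 1, 8); since (−7, 6, 4) lies on the plane, its equation is −4x + y + 8z = 66.
Then n·(22, −82, 33) − 66 = 28.
|n| = √(16 + 1 + 64) = 9, so the distance is |28|/9 = 28/9.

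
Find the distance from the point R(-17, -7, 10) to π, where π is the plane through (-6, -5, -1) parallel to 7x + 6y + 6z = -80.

Parallel planes share the normal n = (7, 6, 6); since (-6, -5, -1) lies on the plane, its equation is 7x + 6y + 6z = -78.
Then n·(-17, -7, 10) - (-78) = -23.
|n| = √(49 + 36 + 36) = 11, so the distance is |-23|/11 = 23/11.

23/11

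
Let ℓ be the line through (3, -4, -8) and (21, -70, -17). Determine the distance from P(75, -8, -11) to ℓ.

6√130

A direction vector is d = (18, -66, -9).
AP = (72, -4, -3); AP·d = 1587, |AP|² = 5209, |d|² = 4761.
distance² = |AP|² − (AP·d)²/|d|² = 5209 − 2518569/4761 = 4680, so the distance is 6√130.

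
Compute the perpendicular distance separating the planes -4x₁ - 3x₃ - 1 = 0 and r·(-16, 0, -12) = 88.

Divide the second equation by 4 to match normals: -4x₁ - 3x₃ = 22.
Both planes have normal n = (-4, 0, -3), |n| = 5. Any point on the first plane is at distance |22 − 1|/|n| = 21/5 from the second.

21/5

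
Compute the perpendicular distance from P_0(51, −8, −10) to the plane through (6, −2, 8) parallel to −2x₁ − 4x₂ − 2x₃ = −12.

Parallel planes share the normal n = (−2, −4, −2); since (6, −2, 8) lies on the plane, its equation is −2x₁ − 4x₂ − 2x₃ = -20.
Then n·(51, −8, −10) − (−20) = −30.
|n| = √(4 + 16 + 4) = 2√6, so the distance is |-30|/(2√6) = 5√6/2.

5√6/2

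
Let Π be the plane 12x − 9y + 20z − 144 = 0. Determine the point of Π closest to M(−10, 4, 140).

n = (12, −9, 20), |n|² = 625, and n·M − 144 = 2500.
t = 2500/625 = 4, so the foot is M − t·n = (−10, 4, 140) − 4·(12, −9, 20) = (−58, 40, 60).

(-58, 40, 60)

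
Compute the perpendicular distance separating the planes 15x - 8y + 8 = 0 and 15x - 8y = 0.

8/17

With common normal n = (15, -8, 0) (|n| = 17), the distance is |(-8) − 0|/|n| = 8/17.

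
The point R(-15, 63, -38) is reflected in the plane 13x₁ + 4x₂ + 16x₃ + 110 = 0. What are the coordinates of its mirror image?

With n = (13, 4, 16), the signed offset is (n·R − (-110))/|n|² = -441/441 = -1.
R' = R − 2t·n = (-15, 63, -38) − (-2)·(13, 4, 16) = (11, 71, -6).

(11, 71, -6)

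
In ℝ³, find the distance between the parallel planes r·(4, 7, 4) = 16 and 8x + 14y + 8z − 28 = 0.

2/9

Divide the second equation by 2 to match normals: 4x + 7y + 4z = 14.
With common normal n = (4, 7, 4) (|n| = 9), the distance is |16 − 14|/|n| = 2/9.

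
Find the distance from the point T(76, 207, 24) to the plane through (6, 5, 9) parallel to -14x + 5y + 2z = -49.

Parallel planes share the normal n = (-14, 5, 2); since (6, 5, 9) lies on the plane, its equation is -14x + 5y + 2z = -41.
Then n·(76, 207, 24) - (-41) = 60.
|n| = √(196 + 25 + 4) = 15, so the distance is |60|/15 = 4.

4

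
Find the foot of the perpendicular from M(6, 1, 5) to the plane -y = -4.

(6, 4, 5)

n = (0, -1, 0), |n|² = 1, and n·M − (-4) = 3.
t = 3/1 = 3, so the foot is M − t·n = (6, 1, 5) − 3·(0, -1, 0) = (6, 4, 5).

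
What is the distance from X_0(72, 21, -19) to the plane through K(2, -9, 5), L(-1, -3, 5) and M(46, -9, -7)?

18/23

KL = (-3, 6, 0) and KM = (44, 0, -12), so a normal is n = KL × KM = (-72, -36, -264).
Then n·(72, 21, -19) - (-1140) = 216.
|n| = √(5184 + 1296 + 69696) = 276, so the distance is |216|/276 = 18/23.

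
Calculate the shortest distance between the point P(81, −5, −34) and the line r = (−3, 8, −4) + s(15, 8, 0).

3√389

Direction vector d = (15, 8, 0).
AP = (84, −13, −30); AP·d = 1156, |AP|² = 8125, |d|² = 289.
distance² = |AP|² − (AP·d)²/|d|² = 8125 − 1336336/289 = 3501, so the distance is 3√389.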